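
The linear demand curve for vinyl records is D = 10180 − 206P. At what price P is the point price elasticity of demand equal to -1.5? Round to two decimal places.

Ed = −206P/(10180 − 206P). Set this equal to -1.5:
206P = 1.5·(10180 − 206P) ⇒ 206P(1 + 1.5) = 1.5·10180
P = 1.5·10180 / (206·2.5) = 29.6504…

29.65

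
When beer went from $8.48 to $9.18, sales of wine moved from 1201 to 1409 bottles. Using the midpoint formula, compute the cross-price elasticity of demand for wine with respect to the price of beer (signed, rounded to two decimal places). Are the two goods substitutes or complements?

%ΔQ_{wine} = (1409 − 1201)/avg = 208/1305 = 0.159386…
%ΔP_{beer} = (9.18 − 8.48)/avg = 0.7/8.83 = 0.079275…
E_cross = (208/1305) / (0.7/8.83) = 2.0105…
E_cross > 0 ⇒ the goods are substitutes.

2.01; substitutes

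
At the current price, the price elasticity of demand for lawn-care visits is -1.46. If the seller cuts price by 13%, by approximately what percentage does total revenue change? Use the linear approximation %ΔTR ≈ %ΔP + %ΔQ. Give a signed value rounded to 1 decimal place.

%ΔQ ≈ Ed × %ΔP = (-1.46) × (-13%) = +18.9800%
%ΔTR ≈ %ΔP + %ΔQ = (-13%) + (+18.9800%) = +5.9800%

+6.0%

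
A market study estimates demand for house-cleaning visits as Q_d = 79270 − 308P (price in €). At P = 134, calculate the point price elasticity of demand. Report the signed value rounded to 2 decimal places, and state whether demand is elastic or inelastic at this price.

dQ_d/dP = −308. At P = 134, Q_d = 79270 − 308(134) = 37998.
Ed = (dQ_d/dP)·(P/Q_d) = −308 × (134/37998) = -1.0861…
|Ed| = 1.09 > 1, so demand is elastic.

-1.09; elastic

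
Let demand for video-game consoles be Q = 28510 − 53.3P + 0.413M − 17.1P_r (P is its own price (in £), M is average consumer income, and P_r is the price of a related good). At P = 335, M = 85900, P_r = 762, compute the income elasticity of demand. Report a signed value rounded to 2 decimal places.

At the given values, Q = 28510 − 53.3(335) + 0.413(85900) − 17.1(762) = 33101.
∂Q/∂M = 0.413.
E = (0.413) × (85900/33101) = 1.0717…

1.07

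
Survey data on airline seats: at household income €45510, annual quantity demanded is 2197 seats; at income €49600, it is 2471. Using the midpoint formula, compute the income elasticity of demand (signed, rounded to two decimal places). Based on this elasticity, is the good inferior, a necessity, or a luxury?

%ΔQ = (2471 − 2197)/[( 2197 + 2471)/2] = 274/2334 = 0.117395…
%ΔIncome = (49600 − 45510)/[( 45510 + 49600)/2] = 4090/47555 = 0.086005…
E_income = (274/2334) / (4090/47555) = 1.3649…
E_income > 1 ⇒ normal good, luxury.

1.36; luxury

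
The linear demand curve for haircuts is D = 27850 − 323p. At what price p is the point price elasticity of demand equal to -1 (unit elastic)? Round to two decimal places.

Ed = −323p/(27850 − 323p). Set this equal to -1:
323p = 1·(27850 − 323p) ⇒ 323p(1 + 1) = 1·27850
p = 1·27850 / (323·2) = 43.1114…

43.11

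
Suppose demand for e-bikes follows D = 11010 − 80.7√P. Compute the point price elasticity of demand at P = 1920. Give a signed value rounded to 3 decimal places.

-0.237

dD/dP = −80.7/(2√P) = -0.920859. At P = 1920, D = 7473.9.
Ed = (dD/dP)·(P/D) = (-0.920859) × (1920/7473.9) = -0.23656…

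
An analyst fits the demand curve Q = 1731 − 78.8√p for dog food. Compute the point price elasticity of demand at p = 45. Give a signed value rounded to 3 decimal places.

dQ/dp = −78.8/(2√p) = -5.87341. At p = 45, Q = 1202.39.
Ed = (dQ/dp)·(p/Q) = (-5.87341) × (45/1202.39) = -0.21981…

-0.220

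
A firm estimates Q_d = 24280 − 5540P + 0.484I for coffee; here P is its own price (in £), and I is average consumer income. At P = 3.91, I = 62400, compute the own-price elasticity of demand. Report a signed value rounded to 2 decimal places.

At the given values, Q_d = 24280 − 5540(3.91) + 0.484(62400) = 32820.2.
∂Q_d/∂P = −5540.
E = (-5540) × (3.91/32820.2) = -0.6600…

-0.66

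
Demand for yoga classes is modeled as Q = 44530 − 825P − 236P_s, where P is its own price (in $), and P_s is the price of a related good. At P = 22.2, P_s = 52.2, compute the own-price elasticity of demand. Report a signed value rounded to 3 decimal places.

-1.318

At the given values, Q = 44530 − 825(22.2) − 236(52.2) = 13895.8.
∂Q/∂P = −825.
E = (-825) × (22.2/13895.8) = -1.31802…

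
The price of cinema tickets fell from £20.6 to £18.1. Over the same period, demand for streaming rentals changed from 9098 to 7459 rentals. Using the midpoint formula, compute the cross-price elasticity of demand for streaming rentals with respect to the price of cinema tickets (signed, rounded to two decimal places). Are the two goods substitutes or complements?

1.53; substitutes

%ΔQ_{streaming rentals} = (7459 − 9098)/avg = -1639/8278.5 = -0.197982…
%ΔP_{cinema tickets} = (18.1 − 20.6)/avg = -2.5/19.35 = -0.129198…
E_cross = (-1639/8278.5) / (-2.5/19.35) = 1.5323…
E_cross > 0 ⇒ the goods are substitutes.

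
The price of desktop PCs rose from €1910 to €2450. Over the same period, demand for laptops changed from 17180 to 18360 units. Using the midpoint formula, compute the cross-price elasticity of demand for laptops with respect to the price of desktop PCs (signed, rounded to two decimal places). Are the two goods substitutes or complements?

0.27; substitutes

%ΔQ_{laptops} = (18360 − 17180)/avg = 1180/17770 = 0.066404…
%ΔP_{desktop PCs} = (2450 − 1910)/avg = 540/2180 = 0.247706…
E_cross = (1180/17770) / (540/2180) = 0.2680…
E_cross > 0 ⇒ the goods are substitutes.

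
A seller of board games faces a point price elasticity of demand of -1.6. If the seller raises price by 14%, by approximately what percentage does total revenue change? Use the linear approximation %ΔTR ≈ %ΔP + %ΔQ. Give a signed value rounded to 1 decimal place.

-8.4%

%ΔQ ≈ Ed × %ΔP = (-1.6) × (+14%) = -22.4000%
%ΔTR ≈ %ΔP + %ΔQ = (+14%) + (-22.4000%) = -8.4000%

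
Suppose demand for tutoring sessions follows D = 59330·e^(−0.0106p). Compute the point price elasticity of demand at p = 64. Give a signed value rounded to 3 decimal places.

dD/dp = −0.0106·D = -319.121. At p = 64, D = 30105.7.
Ed = (dD/dp)·(p/D) = (-319.121) × (64/30105.7) = -0.6784

-0.678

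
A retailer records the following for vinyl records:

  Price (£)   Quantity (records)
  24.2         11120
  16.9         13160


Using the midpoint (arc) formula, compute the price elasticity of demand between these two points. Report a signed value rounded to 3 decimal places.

%ΔQ = (13160 − 11120) / [(11120 + 13160)/2] = 2040/12140 = 0.168039…
%ΔP = (16.9 − 24.2) / [(24.2 + 16.9)/2] = -7.3/20.55 = -0.355231…
Arc Ed = %ΔQ / %ΔP = (2040/12140) / (-7.3/20.55) = -0.47304…

-0.473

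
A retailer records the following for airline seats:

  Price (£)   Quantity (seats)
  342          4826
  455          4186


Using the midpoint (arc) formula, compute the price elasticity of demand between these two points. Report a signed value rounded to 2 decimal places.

-0.50

%ΔQ = (4186 − 4826) / [(4826 + 4186)/2] = -640/4506 = -0.142032…
%ΔP = (455 − 342) / [(342 + 455)/2] = 113/398.5 = 0.283563…
Arc Ed = %ΔQ / %ΔP = (-640/4506) / (113/398.5) = -0.5008…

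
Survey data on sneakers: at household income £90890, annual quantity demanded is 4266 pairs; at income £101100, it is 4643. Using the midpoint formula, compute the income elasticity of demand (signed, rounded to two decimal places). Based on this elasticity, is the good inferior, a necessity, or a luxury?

%ΔQ = (4643 − 4266)/[( 4266 + 4643)/2] = 377/4454.5 = 0.084633…
%ΔIncome = (101100 − 90890)/[( 90890 + 101100)/2] = 10210/95995 = 0.106359…
E_income = (377/4454.5) / (10210/95995) = 0.7957…
0 < E_income < 1 ⇒ normal good, necessity.

0.80; necessity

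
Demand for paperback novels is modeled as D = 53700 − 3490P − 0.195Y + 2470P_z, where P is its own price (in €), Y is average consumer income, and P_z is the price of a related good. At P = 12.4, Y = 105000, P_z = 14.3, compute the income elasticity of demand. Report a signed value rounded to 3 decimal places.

At the given values, D = 53700 − 3490(12.4) − 0.195(105000) + 2470(14.3) = 25270.
∂D/∂Y = -0.195.
E = (-0.195) × (105000/25270) = -0.81024…

-0.810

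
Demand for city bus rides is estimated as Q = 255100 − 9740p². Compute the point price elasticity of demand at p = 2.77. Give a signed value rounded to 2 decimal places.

dQ/dp = −2·9740·p = -53959.6. At p = 2.77, Q = 180365.954.
Ed = (dQ/dp)·(p/Q) = (-53959.6) × (2.77/180365.954) = -0.8286…

-0.83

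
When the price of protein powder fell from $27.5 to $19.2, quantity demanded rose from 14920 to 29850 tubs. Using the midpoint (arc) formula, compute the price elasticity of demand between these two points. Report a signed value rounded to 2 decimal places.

%ΔQ = (29850 − 14920) / [(14920 + 29850)/2] = 14930/22385 = 0.666964…
%ΔP = (19.2 − 27.5) / [(27.5 + 19.2)/2] = -8.3/23.35 = -0.355460…
Arc Ed = %ΔQ / %ΔP = (14930/22385) / (-8.3/23.35) = -1.8763…

-1.88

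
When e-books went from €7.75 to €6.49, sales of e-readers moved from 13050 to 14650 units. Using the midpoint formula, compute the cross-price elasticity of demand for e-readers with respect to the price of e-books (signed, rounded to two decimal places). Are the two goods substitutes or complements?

-0.65; complements

%ΔQ_{e-readers} = (14650 − 13050)/avg = 1600/13850 = 0.115523…
%ΔP_{e-books} = (6.49 − 7.75)/avg = -1.26/7.12 = -0.176966…
E_cross = (1600/13850) / (-1.26/7.12) = -0.6527…
E_cross < 0 ⇒ the goods are complements.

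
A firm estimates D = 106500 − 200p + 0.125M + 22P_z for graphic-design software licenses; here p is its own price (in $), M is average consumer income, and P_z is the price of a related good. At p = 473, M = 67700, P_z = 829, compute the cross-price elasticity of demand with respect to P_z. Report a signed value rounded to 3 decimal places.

At the given values, D = 106500 − 200(473) + 0.125(67700) + 22(829) = 38600.5.
∂D/∂P_z = 22.
E = (22) × (829/38600.5) = 0.47248…

0.472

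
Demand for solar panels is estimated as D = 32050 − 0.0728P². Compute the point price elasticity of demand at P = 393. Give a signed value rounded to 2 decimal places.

dD/dP = −2·0.0728·P = -57.2208. At P = 393, D = 20806.1128.
Ed = (dD/dP)·(P/D) = (-57.2208) × (393/20806.1128) = -1.0808…

-1.08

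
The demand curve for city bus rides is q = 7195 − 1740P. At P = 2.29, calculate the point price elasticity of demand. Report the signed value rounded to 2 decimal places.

-1.24

dq/dP = −1740. At P = 2.29, q = 7195 − 1740(2.29) = 3210.4.
Ed = (dq/dP)·(P/q) = −1740 × (2.29/3210.4) = -1.2411…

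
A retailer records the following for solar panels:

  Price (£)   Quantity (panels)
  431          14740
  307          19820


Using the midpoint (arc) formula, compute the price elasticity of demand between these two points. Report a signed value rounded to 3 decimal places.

%ΔQ = (19820 − 14740) / [(14740 + 19820)/2] = 5080/17280 = 0.293981…
%ΔP = (307 − 431) / [(431 + 307)/2] = -124/369 = -0.336043…
Arc Ed = %ΔQ / %ΔP = (5080/17280) / (-124/369) = -0.87483…

-0.875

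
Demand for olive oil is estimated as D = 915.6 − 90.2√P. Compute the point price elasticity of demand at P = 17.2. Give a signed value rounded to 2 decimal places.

-0.35

dD/dP = −90.2/(2√P) = -10.8746. At P = 17.2, D = 541.515.
Ed = (dD/dP)·(P/D) = (-10.8746) × (17.2/541.515) = -0.3454…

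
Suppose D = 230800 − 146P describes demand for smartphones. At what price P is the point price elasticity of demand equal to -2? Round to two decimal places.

1053.88

Ed = −146P/(230800 − 146P). Set this equal to -2:
146P = 2·(230800 − 146P) ⇒ 146P(1 + 2) = 2·230800
P = 2·230800 / (146·3) = 1053.8812…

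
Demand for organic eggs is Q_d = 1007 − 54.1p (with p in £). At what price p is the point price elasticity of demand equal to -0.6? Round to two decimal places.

6.98

Ed = −54.1p/(1007 − 54.1p). Set this equal to -0.6:
54.1p = 0.6·(1007 − 54.1p) ⇒ 54.1p(1 + 0.6) = 0.6·1007
p = 0.6·1007 / (54.1·1.6) = 6.9801…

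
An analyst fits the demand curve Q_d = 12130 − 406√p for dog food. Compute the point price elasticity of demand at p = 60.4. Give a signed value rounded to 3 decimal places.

-0.176

dQ_d/dp = −406/(2√p) = -26.1203. At p = 60.4, Q_d = 8974.67.
Ed = (dQ_d/dp)·(p/Q_d) = (-26.1203) × (60.4/8974.67) = -0.17579…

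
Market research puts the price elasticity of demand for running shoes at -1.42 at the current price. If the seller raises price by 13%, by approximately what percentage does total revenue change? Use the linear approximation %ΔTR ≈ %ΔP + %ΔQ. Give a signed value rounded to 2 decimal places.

-5.46%

%ΔQ ≈ Ed × %ΔP = (-1.42) × (+13%) = -18.4600%
%ΔTR ≈ %ΔP + %ΔQ = (+13%) + (-18.4600%) = -5.4600%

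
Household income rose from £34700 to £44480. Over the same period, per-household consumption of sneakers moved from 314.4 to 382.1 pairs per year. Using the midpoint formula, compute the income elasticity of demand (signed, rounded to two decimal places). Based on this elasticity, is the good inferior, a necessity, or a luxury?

%ΔQ = (382.1 − 314.4)/[( 314.4 + 382.1)/2] = 67.7/348.25 = 0.194400…
%ΔIncome = (44480 − 34700)/[( 34700 + 44480)/2] = 9780/39590 = 0.247032…
E_income = (67.7/348.25) / (9780/39590) = 0.7869…
0 < E_income < 1 ⇒ normal good, necessity.

0.79; necessity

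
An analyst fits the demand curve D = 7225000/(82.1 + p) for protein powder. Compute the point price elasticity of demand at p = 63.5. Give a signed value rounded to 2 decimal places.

dD/dp = −7225000/(82.1 + p)² = -340.812. At p = 63.5, D = 49622.3.
Ed = (dD/dp)·(p/D) = (-340.812) × (63.5/49622.3) = -0.4361…

-0.44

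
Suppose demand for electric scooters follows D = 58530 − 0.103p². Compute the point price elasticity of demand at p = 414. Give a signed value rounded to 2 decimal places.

dD/dp = −2·0.103·p = -85.284. At p = 414, D = 40876.212.
Ed = (dD/dp)·(p/D) = (-85.284) × (414/40876.212) = -0.8637…

-0.86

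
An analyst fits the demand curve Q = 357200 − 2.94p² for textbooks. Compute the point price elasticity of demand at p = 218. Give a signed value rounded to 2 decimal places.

-1.28

dQ/dp = −2·2.94·p = -1281.84. At p = 218, Q = 217479.44.
Ed = (dQ/dp)·(p/Q) = (-1281.84) × (218/217479.44) = -1.2849…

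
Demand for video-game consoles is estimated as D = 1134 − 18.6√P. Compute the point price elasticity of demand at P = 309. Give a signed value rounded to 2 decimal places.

dD/dP = −18.6/(2√P) = -0.529059. At P = 309, D = 807.042.
Ed = (dD/dP)·(P/D) = (-0.529059) × (309/807.042) = -0.2025…

-0.20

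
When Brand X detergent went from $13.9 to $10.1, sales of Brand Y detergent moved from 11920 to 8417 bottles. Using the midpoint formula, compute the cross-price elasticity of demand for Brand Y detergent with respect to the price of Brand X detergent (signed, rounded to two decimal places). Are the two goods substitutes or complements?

1.09; substitutes

%ΔQ_{Brand Y detergent} = (8417 − 11920)/avg = -3503/10168.5 = -0.344495…
%ΔP_{Brand X detergent} = (10.1 − 13.9)/avg = -3.8/12 = -0.316666…
E_cross = (-3503/10168.5) / (-3.8/12) = 1.0878…
E_cross > 0 ⇒ the goods are substitutes.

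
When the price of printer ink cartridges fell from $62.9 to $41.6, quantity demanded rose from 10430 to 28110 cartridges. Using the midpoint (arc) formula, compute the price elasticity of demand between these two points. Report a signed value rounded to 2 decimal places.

%ΔQ = (28110 − 10430) / [(10430 + 28110)/2] = 17680/19270 = 0.917488…
%ΔP = (41.6 − 62.9) / [(62.9 + 41.6)/2] = -21.3/52.25 = -0.407655…
Arc Ed = %ΔQ / %ΔP = (17680/19270) / (-21.3/52.25) = -2.2506…

-2.25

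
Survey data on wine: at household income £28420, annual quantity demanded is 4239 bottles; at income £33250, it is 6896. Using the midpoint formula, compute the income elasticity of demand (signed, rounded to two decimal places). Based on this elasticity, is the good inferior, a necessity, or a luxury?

%ΔQ = (6896 − 4239)/[( 4239 + 6896)/2] = 2657/5567.5 = 0.477233…
%ΔIncome = (33250 − 28420)/[( 28420 + 33250)/2] = 4830/30835 = 0.156640…
E_income = (2657/5567.5) / (4830/30835) = 3.0466…
E_income > 1 ⇒ normal good, luxury.

3.05; luxury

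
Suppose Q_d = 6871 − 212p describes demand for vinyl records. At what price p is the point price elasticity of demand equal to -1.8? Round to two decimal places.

Ed = −212p/(6871 − 212p). Set this equal to -1.8:
212p = 1.8·(6871 − 212p) ⇒ 212p(1 + 1.8) = 1.8·6871
p = 1.8·6871 / (212·2.8) = 20.8352…

20.84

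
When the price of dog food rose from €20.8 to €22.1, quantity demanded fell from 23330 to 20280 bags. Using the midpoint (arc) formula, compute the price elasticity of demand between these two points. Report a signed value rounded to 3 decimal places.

-2.308

%ΔQ = (20280 − 23330) / [(23330 + 20280)/2] = -3050/21805 = -0.139876…
%ΔP = (22.1 − 20.8) / [(20.8 + 22.1)/2] = 1.3/21.45 = 0.060606…
Arc Ed = %ΔQ / %ΔP = (-3050/21805) / (1.3/21.45) = -2.30795…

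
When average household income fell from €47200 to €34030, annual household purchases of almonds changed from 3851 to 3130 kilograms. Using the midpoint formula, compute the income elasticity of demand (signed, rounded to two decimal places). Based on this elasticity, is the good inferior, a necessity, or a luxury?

0.64; necessity

%ΔQ = (3130 − 3851)/[( 3851 + 3130)/2] = -721/3490.5 = -0.206560…
%ΔIncome = (34030 − 47200)/[( 47200 + 34030)/2] = -13170/40615 = -0.324264…
E_income = (-721/3490.5) / (-13170/40615) = 0.6370…
0 < E_income < 1 ⇒ normal good, necessity.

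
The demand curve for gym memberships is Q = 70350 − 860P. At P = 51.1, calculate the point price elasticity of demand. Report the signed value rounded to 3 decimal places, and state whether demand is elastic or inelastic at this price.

dQ/dP = −860. At P = 51.1, Q = 70350 − 860(51.1) = 26404.
Ed = (dQ/dP)·(P/Q) = −860 × (51.1/26404) = -1.66436…
|Ed| = 1.664 > 1, so demand is elastic.

-1.664; elastic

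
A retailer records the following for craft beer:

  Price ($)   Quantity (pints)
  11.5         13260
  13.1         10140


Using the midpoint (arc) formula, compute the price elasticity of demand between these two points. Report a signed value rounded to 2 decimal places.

-2.05

%ΔQ = (10140 − 13260) / [(13260 + 10140)/2] = -3120/11700 = -0.266666…
%ΔP = (13.1 − 11.5) / [(11.5 + 13.1)/2] = 1.6/12.3 = 0.130081…
Arc Ed = %ΔQ / %ΔP = (-3120/11700) / (1.6/12.3) = -2.05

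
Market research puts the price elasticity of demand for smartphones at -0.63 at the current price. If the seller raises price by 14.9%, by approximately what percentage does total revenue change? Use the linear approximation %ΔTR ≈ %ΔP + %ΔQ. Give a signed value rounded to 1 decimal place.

%ΔQ ≈ Ed × %ΔP = (-0.63) × (+14.9%) = -9.3870%
%ΔTR ≈ %ΔP + %ΔQ = (+14.9%) + (-9.3870%) = +5.5130%

+5.5%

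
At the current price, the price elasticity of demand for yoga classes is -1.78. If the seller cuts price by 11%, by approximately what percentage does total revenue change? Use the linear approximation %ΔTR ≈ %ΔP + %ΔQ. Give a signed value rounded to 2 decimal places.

+8.58%

%ΔQ ≈ Ed × %ΔP = (-1.78) × (-11%) = +19.5800%
%ΔTR ≈ %ΔP + %ΔQ = (-11%) + (+19.5800%) = +8.5800%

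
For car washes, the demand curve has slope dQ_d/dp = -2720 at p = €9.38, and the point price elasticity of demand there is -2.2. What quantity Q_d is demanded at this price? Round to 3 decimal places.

11597.091

Ed = (dQ_d/dp)·(p/Q_d) ⇒ Q_d = (dQ_d/dp)·p/Ed = (-2720)·9.38/(-2.2) = 11597.09090…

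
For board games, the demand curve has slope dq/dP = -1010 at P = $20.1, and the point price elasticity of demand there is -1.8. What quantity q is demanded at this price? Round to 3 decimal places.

Ed = (dq/dP)·(P/q) ⇒ q = (dq/dP)·P/Ed = (-1010)·20.1/(-1.8) = 11278.33333…

11278.333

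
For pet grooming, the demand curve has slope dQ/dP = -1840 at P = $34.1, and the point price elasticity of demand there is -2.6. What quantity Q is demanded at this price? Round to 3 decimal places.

Ed = (dQ/dP)·(P/Q) ⇒ Q = (dQ/dP)·P/Ed = (-1840)·34.1/(-2.6) = 24132.30769…

24132.308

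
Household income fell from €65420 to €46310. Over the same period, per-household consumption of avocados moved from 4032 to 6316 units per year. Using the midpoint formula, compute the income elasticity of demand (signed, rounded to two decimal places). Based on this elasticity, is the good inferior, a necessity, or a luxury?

-1.29; inferior

%ΔQ = (6316 − 4032)/[( 4032 + 6316)/2] = 2284/5174 = 0.441437…
%ΔIncome = (46310 − 65420)/[( 65420 + 46310)/2] = -19110/55865 = -0.342074…
E_income = (2284/5174) / (-19110/55865) = -1.2904…
E_income < 0 ⇒ inferior good.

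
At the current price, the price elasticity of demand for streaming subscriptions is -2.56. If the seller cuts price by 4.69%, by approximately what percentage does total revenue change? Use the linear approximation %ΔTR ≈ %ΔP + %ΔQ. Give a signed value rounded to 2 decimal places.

%ΔQ ≈ Ed × %ΔP = (-2.56) × (-4.69%) = +12.0064%
%ΔTR ≈ %ΔP + %ΔQ = (-4.69%) + (+12.0064%) = +7.3164%

+7.32%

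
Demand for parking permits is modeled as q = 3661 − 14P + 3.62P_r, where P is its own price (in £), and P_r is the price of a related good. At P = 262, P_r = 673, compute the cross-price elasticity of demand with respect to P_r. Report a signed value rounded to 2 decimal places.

At the given values, q = 3661 − 14(262) + 3.62(673) = 2429.26.
∂q/∂P_r = 3.62.
E = (3.62) × (673/2429.26) = 1.0028…

1.00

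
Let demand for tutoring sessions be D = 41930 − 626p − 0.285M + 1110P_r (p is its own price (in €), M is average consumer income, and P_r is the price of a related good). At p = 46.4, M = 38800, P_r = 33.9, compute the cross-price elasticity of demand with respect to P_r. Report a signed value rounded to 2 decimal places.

0.95

At the given values, D = 41930 − 626(46.4) − 0.285(38800) + 1110(33.9) = 39454.6.
∂D/∂P_r = 1110.
E = (1110) × (33.9/39454.6) = 0.9537…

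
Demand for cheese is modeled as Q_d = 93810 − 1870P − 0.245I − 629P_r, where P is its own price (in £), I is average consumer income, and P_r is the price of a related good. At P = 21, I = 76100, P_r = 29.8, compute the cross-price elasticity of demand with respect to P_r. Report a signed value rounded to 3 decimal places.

At the given values, Q_d = 93810 − 1870(21) − 0.245(76100) − 629(29.8) = 17151.3.
∂Q_d/∂P_r = -629.
E = (-629) × (29.8/17151.3) = -1.09287…

-1.093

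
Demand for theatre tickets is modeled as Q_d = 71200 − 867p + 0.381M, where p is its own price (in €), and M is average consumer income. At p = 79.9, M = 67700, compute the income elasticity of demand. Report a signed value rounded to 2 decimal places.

0.93

At the given values, Q_d = 71200 − 867(79.9) + 0.381(67700) = 27720.4.
∂Q_d/∂M = 0.381.
E = (0.381) × (67700/27720.4) = 0.9304…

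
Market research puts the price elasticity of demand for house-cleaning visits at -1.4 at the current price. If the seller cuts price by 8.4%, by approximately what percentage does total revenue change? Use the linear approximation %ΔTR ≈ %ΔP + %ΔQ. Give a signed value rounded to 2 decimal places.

+3.36%

%ΔQ ≈ Ed × %ΔP = (-1.4) × (-8.4%) = +11.7600%
%ΔTR ≈ %ΔP + %ΔQ = (-8.4%) + (+11.7600%) = +3.3600%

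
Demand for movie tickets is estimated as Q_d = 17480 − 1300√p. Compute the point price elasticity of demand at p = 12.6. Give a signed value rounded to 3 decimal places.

dQ_d/dp = −1300/(2√p) = -183.117. At p = 12.6, Q_d = 12865.5.
Ed = (dQ_d/dp)·(p/Q_d) = (-183.117) × (12.6/12865.5) = -0.17933…

-0.179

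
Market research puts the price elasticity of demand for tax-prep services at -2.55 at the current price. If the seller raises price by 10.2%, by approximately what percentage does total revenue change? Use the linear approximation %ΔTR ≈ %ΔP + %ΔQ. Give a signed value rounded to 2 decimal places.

-15.81%

%ΔQ ≈ Ed × %ΔP = (-2.55) × (+10.2%) = -26.0100%
%ΔTR ≈ %ΔP + %ΔQ = (+10.2%) + (-26.0100%) = -15.8100%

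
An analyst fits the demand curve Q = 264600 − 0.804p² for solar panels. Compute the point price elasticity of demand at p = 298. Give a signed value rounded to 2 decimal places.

dQ/dp = −2·0.804·p = -479.184. At p = 298, Q = 193201.584.
Ed = (dQ/dp)·(p/Q) = (-479.184) × (298/193201.584) = -0.7391…

-0.74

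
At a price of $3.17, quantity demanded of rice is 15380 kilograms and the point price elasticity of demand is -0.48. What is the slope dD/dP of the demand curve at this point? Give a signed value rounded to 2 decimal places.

Ed = (dD/dP)·(P/D) ⇒ dD/dP = Ed·D/P = (-0.48)·15380/3.17 = -2328.8328…

-2328.83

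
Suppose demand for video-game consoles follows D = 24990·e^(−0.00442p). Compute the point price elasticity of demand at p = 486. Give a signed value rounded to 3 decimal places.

-2.148

dD/dp = −0.00442·D = -12.8906. At p = 486, D = 2916.42.
Ed = (dD/dp)·(p/D) = (-12.8906) × (486/2916.42) = -2.14812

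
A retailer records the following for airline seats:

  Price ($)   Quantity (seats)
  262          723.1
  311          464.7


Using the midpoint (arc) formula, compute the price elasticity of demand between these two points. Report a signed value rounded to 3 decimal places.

-2.544

%ΔQ = (464.7 − 723.1) / [(723.1 + 464.7)/2] = -258.4/593.9 = -0.435090…
%ΔP = (311 − 262) / [(262 + 311)/2] = 49/286.5 = 0.171029…
Arc Ed = %ΔQ / %ΔP = (-258.4/593.9) / (49/286.5) = -2.54394…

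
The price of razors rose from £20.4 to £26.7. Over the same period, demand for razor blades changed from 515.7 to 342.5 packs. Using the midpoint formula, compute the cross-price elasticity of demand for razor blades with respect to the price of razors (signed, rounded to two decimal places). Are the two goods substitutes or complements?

-1.51; complements

%ΔQ_{razor blades} = (342.5 − 515.7)/avg = -173.2/429.1 = -0.403635…
%ΔP_{razors} = (26.7 − 20.4)/avg = 6.3/23.55 = 0.267515…
E_cross = (-173.2/429.1) / (6.3/23.55) = -1.5088…
E_cross < 0 ⇒ the goods are complements.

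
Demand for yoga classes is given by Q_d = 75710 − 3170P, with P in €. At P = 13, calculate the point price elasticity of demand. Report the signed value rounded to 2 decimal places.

-1.19

dQ_d/dP = −3170. At P = 13, Q_d = 75710 − 3170(13) = 34500.
Ed = (dQ_d/dP)·(P/Q_d) = −3170 × (13/34500) = -1.1944…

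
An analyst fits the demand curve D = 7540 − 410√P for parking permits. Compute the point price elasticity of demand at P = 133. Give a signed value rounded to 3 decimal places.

dD/dP = −410/(2√P) = -17.7758. At P = 133, D = 2811.65.
Ed = (dD/dP)·(P/D) = (-17.7758) × (133/2811.65) = -0.84084…

-0.841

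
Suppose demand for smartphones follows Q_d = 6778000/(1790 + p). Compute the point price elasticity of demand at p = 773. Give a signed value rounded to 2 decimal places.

-0.30

dQ_d/dp = −6778000/(1790 + p)² = -1.03182. At p = 773, Q_d = 2644.56.
Ed = (dQ_d/dp)·(p/Q_d) = (-1.03182) × (773/2644.56) = -0.3015…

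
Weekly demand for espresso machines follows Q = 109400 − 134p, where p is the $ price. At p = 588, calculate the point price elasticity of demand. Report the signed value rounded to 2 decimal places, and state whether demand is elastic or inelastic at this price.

-2.57; elastic

dQ/dp = −134. At p = 588, Q = 109400 − 134(588) = 30608.
Ed = (dQ/dp)·(p/Q) = −134 × (588/30608) = -2.5742…
|Ed| = 2.57 > 1, so demand is elastic.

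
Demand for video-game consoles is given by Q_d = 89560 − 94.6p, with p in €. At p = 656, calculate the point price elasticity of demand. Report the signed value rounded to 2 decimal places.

dQ_d/dp = −94.6. At p = 656, Q_d = 89560 − 94.6(656) = 27502.4.
Ed = (dQ_d/dp)·(p/Q_d) = −94.6 × (656/27502.4) = -2.2564…

-2.26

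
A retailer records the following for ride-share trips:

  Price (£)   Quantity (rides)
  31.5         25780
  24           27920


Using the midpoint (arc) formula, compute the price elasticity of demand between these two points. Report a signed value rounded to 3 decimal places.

%ΔQ = (27920 − 25780) / [(25780 + 27920)/2] = 2140/26850 = 0.079702…
%ΔP = (24 − 31.5) / [(31.5 + 24)/2] = -7.5/27.75 = -0.270270…
Arc Ed = %ΔQ / %ΔP = (2140/26850) / (-7.5/27.75) = -0.29489…

-0.295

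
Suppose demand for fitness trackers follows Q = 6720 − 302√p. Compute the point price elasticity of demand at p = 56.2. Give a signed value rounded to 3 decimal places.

dQ/dp = −302/(2√p) = -20.1423. At p = 56.2, Q = 4456.01.
Ed = (dQ/dp)·(p/Q) = (-20.1423) × (56.2/4456.01) = -0.25403…

-0.254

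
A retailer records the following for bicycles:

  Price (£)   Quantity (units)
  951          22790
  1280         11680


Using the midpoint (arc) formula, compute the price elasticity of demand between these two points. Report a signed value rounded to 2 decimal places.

%ΔQ = (11680 − 22790) / [(22790 + 11680)/2] = -11110/17235 = -0.644618…
%ΔP = (1280 − 951) / [(951 + 1280)/2] = 329/1115.5 = 0.294935…
Arc Ed = %ΔQ / %ΔP = (-11110/17235) / (329/1115.5) = -2.1856…

-2.19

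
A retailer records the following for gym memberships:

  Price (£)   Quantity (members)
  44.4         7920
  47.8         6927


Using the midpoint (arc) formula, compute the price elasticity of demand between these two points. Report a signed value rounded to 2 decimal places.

-1.81

%ΔQ = (6927 − 7920) / [(7920 + 6927)/2] = -993/7423.5 = -0.133764…
%ΔP = (47.8 − 44.4) / [(44.4 + 47.8)/2] = 3.4/46.1 = 0.073752…
Arc Ed = %ΔQ / %ΔP = (-993/7423.5) / (3.4/46.1) = -1.8136…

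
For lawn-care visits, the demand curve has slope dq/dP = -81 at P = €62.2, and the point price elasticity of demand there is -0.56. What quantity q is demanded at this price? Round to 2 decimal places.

8996.79

Ed = (dq/dP)·(P/q) ⇒ q = (dq/dP)·P/Ed = (-81)·62.2/(-0.56) = 8996.7857…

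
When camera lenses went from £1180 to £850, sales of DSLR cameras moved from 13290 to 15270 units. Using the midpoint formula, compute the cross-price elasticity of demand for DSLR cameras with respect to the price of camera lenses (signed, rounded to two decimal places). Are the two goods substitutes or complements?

-0.43; complements

%ΔQ_{DSLR cameras} = (15270 − 13290)/avg = 1980/14280 = 0.138655…
%ΔP_{camera lenses} = (850 − 1180)/avg = -330/1015 = -0.325123…
E_cross = (1980/14280) / (-330/1015) = -0.4264…
E_cross < 0 ⇒ the goods are complements.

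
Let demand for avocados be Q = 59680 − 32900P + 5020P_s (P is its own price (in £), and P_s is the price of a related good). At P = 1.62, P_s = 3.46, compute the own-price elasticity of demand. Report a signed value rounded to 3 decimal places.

At the given values, Q = 59680 − 32900(1.62) + 5020(3.46) = 23751.2.
∂Q/∂P = −32900.
E = (-32900) × (1.62/23751.2) = -2.24401…

-2.244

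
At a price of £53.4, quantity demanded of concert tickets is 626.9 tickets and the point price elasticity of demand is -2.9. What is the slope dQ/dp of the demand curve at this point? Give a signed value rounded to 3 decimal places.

-34.045

Ed = (dQ/dp)·(p/Q) ⇒ dQ/dp = Ed·Q/p = (-2.9)·626.9/53.4 = -34.04513…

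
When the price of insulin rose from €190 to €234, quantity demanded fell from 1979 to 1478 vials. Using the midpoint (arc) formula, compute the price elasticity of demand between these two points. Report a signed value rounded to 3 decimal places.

%ΔQ = (1478 − 1979) / [(1979 + 1478)/2] = -501/1728.5 = -0.289846…
%ΔP = (234 − 190) / [(190 + 234)/2] = 44/212 = 0.207547…
Arc Ed = %ΔQ / %ΔP = (-501/1728.5) / (44/212) = -1.39653…

-1.397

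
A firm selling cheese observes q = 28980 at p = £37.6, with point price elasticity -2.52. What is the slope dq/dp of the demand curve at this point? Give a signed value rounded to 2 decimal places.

Ed = (dq/dp)·(p/q) ⇒ dq/dp = Ed·q/p = (-2.52)·28980/37.6 = -1942.2765…

-1942.28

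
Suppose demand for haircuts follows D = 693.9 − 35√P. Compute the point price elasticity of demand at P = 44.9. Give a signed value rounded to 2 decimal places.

-0.26

dD/dP = −35/(2√P) = -2.61165. At P = 44.9, D = 459.374.
Ed = (dD/dP)·(P/D) = (-2.61165) × (44.9/459.374) = -0.2552…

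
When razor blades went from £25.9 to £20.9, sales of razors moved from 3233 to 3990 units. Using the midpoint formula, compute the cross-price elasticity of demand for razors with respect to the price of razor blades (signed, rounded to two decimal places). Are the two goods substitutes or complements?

%ΔQ_{razors} = (3990 − 3233)/avg = 757/3611.5 = 0.209608…
%ΔP_{razor blades} = (20.9 − 25.9)/avg = -5/23.4 = -0.213675…
E_cross = (757/3611.5) / (-5/23.4) = -0.9809…
E_cross < 0 ⇒ the goods are complements.

-0.98; complements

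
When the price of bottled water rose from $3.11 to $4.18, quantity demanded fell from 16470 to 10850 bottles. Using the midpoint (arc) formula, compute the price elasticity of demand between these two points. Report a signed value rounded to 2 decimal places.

%ΔQ = (10850 − 16470) / [(16470 + 10850)/2] = -5620/13660 = -0.411420…
%ΔP = (4.18 − 3.11) / [(3.11 + 4.18)/2] = 1.07/3.645 = 0.293552…
Arc Ed = %ΔQ / %ΔP = (-5620/13660) / (1.07/3.645) = -1.4015…

-1.40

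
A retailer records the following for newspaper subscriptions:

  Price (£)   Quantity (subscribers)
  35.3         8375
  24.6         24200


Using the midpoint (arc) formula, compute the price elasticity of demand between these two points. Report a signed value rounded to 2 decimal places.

%ΔQ = (24200 − 8375) / [(8375 + 24200)/2] = 15825/16287.5 = 0.971603…
%ΔP = (24.6 − 35.3) / [(35.3 + 24.6)/2] = -10.7/29.95 = -0.357262…
Arc Ed = %ΔQ / %ΔP = (15825/16287.5) / (-10.7/29.95) = -2.7195…

-2.72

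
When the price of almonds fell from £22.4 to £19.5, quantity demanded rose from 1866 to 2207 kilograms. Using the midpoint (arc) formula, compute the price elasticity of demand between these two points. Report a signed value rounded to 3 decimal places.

%ΔQ = (2207 − 1866) / [(1866 + 2207)/2] = 341/2036.5 = 0.167444…
%ΔP = (19.5 − 22.4) / [(22.4 + 19.5)/2] = -2.9/20.95 = -0.138424…
Arc Ed = %ΔQ / %ΔP = (341/2036.5) / (-2.9/20.95) = -1.20963…

-1.210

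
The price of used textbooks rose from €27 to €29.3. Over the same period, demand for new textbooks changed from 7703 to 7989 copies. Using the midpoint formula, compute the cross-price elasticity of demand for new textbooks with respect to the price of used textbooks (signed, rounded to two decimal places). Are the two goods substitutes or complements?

0.45; substitutes

%ΔQ_{new textbooks} = (7989 − 7703)/avg = 286/7846 = 0.036451…
%ΔP_{used textbooks} = (29.3 − 27)/avg = 2.3/28.15 = 0.081705…
E_cross = (286/7846) / (2.3/28.15) = 0.4461…
E_cross > 0 ⇒ the goods are substitutes.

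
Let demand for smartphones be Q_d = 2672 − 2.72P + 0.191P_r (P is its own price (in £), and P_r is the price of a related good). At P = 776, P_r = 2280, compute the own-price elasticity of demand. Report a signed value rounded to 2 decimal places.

At the given values, Q_d = 2672 − 2.72(776) + 0.191(2280) = 996.76.
∂Q_d/∂P = −2.72.
E = (-2.72) × (776/996.76) = -2.1175…

-2.12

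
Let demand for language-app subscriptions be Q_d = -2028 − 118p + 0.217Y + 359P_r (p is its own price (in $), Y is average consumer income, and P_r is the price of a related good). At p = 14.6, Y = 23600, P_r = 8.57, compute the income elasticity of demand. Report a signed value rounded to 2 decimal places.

At the given values, Q_d = -2028 − 118(14.6) + 0.217(23600) + 359(8.57) = 4447.03.
∂Q_d/∂Y = 0.217.
E = (0.217) × (23600/4447.03) = 1.1516…

1.15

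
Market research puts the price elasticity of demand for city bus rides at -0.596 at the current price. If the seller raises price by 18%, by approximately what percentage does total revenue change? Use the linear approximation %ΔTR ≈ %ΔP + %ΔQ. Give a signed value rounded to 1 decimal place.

+7.3%

%ΔQ ≈ Ed × %ΔP = (-0.596) × (+18%) = -10.7280%
%ΔTR ≈ %ΔP + %ΔQ = (+18%) + (-10.7280%) = +7.2720%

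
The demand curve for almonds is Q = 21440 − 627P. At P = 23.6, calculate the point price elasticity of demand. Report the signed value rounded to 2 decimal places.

-2.23

dQ/dP = −627. At P = 23.6, Q = 21440 − 627(23.6) = 6642.8.
Ed = (dQ/dP)·(P/Q) = −627 × (23.6/6642.8) = -2.2275…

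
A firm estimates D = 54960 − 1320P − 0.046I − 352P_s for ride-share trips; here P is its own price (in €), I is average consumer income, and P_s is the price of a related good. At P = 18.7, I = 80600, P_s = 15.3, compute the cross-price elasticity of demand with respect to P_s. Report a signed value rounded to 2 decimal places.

At the given values, D = 54960 − 1320(18.7) − 0.046(80600) − 352(15.3) = 21182.8.
∂D/∂P_s = -352.
E = (-352) × (15.3/21182.8) = -0.2542…

-0.25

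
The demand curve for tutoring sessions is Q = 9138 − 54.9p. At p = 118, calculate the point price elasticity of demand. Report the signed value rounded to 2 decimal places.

-2.44

dQ/dp = −54.9. At p = 118, Q = 9138 − 54.9(118) = 2659.8.
Ed = (dQ/dp)·(p/Q) = −54.9 × (118/2659.8) = -2.4355…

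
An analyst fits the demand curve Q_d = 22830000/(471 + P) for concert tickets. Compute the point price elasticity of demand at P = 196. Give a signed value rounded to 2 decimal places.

dQ_d/dP = −22830000/(471 + P)² = -51.3162. At P = 196, Q_d = 34227.9.
Ed = (dQ_d/dP)·(P/Q_d) = (-51.3162) × (196/34227.9) = -0.2938…

-0.29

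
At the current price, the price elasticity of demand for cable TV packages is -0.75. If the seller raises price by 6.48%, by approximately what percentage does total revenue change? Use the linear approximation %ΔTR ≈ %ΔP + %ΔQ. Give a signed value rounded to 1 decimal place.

+1.6%

%ΔQ ≈ Ed × %ΔP = (-0.75) × (+6.48%) = -4.8600%
%ΔTR ≈ %ΔP + %ΔQ = (+6.48%) + (-4.8600%) = +1.6200%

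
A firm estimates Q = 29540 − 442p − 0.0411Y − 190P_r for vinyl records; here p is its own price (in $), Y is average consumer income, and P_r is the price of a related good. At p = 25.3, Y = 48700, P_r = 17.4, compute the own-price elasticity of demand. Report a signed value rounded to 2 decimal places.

At the given values, Q = 29540 − 442(25.3) − 0.0411(48700) − 190(17.4) = 13049.83.
∂Q/∂p = −442.
E = (-442) × (25.3/13049.83) = -0.8569…

-0.86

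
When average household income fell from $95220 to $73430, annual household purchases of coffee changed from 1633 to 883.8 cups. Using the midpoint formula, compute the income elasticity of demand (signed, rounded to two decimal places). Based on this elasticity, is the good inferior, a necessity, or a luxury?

2.30; luxury

%ΔQ = (883.8 − 1633)/[( 1633 + 883.8)/2] = -749.2/1258.4 = -0.595359…
%ΔIncome = (73430 − 95220)/[( 95220 + 73430)/2] = -21790/84325 = -0.258404…
E_income = (-749.2/1258.4) / (-21790/84325) = 2.3039…
E_income > 1 ⇒ normal good, luxury.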